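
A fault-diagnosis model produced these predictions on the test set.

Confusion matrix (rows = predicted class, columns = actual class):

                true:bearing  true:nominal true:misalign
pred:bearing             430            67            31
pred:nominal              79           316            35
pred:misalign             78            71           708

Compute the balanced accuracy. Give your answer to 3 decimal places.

0.781

Balanced accuracy = mean of per-class recall.
  bearing: recall = 430/587 = 0.7325
  nominal: recall = 316/454 = 0.6960
  misalign: recall = 708/774 = 0.9147
Mean = (0.7325 + 0.6960 + 0.9147) / 3 = 0.781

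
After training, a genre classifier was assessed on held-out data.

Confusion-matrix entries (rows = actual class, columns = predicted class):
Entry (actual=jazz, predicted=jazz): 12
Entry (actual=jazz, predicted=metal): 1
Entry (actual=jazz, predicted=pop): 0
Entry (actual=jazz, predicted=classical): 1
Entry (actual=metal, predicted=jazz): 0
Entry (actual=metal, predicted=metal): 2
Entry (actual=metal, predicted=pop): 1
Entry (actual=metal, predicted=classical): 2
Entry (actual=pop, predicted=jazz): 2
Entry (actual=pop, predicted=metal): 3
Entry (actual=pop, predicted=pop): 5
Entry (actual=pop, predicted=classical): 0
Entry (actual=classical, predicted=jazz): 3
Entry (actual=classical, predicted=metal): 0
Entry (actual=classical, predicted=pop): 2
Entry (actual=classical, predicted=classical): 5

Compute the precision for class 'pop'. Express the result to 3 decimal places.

One-vs-rest for 'pop': TP = diagonal; FP = other classes predicted 'pop'; FN = 'pop' predicted as other.
precision = TP/(TP+FP).
pop: TP=5, FP=0+1+2=3 → 5/8 = 0.6250

0.625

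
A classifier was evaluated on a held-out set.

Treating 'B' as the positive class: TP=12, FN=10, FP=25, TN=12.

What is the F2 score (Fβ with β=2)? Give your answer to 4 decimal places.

0.4800

Fβ = (1+β²)·TP / ((1+β²)·TP + β²·FN + FP), with β²=4
= 5·12 / (5·12 + 4·10 + 25) = 0.4800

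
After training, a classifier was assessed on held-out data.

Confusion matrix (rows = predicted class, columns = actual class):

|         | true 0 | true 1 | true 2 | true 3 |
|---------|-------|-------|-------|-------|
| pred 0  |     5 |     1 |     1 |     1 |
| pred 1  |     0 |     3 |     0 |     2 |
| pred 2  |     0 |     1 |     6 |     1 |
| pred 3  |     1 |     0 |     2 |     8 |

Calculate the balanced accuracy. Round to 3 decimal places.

0.692

Balanced accuracy = mean of per-class recall.
  0: recall = 5/6 = 0.8333
  1: recall = 3/5 = 0.6000
  2: recall = 6/9 = 0.6667
  3: recall = 8/12 = 0.6667
Mean = (0.8333 + 0.6000 + 0.6667 + 0.6667) / 4 = 0.692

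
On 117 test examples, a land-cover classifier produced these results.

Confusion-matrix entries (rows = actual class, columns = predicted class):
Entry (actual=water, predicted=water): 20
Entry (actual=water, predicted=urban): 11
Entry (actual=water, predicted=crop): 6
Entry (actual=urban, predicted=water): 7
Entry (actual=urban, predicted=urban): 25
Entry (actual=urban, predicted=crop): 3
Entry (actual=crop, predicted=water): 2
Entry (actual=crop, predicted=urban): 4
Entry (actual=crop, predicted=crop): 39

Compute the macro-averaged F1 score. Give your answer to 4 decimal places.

0.7038

Per-class F1 score (2·TP/(2·TP+FP+FN)):
  water: TP=20, FP=7+2=9, FN=11+6=17 → 40/66 = 0.60606
  urban: TP=25, FP=11+4=15, FN=7+3=10 → 50/75 = 0.66667
  crop: TP=39, FP=6+3=9, FN=2+4=6 → 78/93 = 0.83871
Macro-F1 score = mean = (0.60606 + 0.66667 + 0.83871) / 3 = 0.7038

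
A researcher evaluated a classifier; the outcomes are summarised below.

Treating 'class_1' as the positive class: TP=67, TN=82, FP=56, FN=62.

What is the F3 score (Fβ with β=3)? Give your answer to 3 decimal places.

Fβ = (1+β²)·TP / ((1+β²)·TP + β²·FN + FP), with β²=9
= 10·67 / (10·67 + 9·62 + 56) = 0.522

0.522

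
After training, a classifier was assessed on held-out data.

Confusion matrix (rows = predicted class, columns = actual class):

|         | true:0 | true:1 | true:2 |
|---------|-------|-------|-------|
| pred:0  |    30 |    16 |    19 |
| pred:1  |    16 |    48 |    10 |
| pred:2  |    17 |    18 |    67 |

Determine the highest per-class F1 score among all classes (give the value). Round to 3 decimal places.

0.677

Per-class F1 score (2·TP/(2·TP+FP+FN)):
  0: TP=30, FP=16+19=35, FN=16+17=33 → 60/128 = 0.4688
  1: TP=48, FP=16+10=26, FN=16+18=34 → 96/156 = 0.6154
  2: TP=67, FP=17+18=35, FN=19+10=29 → 134/198 = 0.6768
Highest is class '2' with F1 score = 0.677.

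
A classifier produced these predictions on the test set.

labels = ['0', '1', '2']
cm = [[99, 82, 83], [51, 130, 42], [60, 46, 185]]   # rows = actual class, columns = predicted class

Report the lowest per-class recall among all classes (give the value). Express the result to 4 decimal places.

Per-class recall (TP/(TP+FN)):
  0: TP=99, FN=82+83=165 → 99/264 = 0.37500
  1: TP=130, FN=51+42=93 → 130/223 = 0.58296
  2: TP=185, FN=60+46=106 → 185/291 = 0.63574
Lowest is class '0' with recall = 0.3750.

0.3750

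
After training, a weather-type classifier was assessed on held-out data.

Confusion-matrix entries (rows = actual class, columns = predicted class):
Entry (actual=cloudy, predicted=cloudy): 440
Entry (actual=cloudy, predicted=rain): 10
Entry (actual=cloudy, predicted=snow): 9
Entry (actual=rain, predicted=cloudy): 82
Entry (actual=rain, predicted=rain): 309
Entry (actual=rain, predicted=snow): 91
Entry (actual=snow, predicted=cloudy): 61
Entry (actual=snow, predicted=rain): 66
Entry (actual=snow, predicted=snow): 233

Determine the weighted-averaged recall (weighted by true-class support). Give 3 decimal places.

Per-class recall (TP/(TP+FN)):
  cloudy: TP=440, FN=10+9=19 → 440/459 = 0.9586
  rain: TP=309, FN=82+91=173 → 309/482 = 0.6411
  snow: TP=233, FN=61+66=127 → 233/360 = 0.6472
Weighted-recall = Σ (supportᵢ/N)·recallᵢ with N=1301: (459/1301)·0.9586 + (482/1301)·0.6411 + (360/1301)·0.6472 = 0.755

0.755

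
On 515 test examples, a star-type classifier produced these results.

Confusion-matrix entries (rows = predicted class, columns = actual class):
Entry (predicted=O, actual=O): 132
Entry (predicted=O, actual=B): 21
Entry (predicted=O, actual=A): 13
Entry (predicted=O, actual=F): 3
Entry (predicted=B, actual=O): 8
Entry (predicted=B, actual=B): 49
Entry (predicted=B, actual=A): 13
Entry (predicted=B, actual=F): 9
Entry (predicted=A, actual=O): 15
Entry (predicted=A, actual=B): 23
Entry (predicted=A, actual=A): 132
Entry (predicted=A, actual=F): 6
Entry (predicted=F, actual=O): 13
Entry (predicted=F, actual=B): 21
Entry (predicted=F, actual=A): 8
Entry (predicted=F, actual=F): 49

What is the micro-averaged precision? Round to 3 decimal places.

Micro-averaging pools counts across classes: ΣTP=362, ΣFP=153, ΣFN=153.
Micro-precision = TP/(TP+FP) on pooled counts = 0.703 (equals overall accuracy in single-label multiclass).

0.703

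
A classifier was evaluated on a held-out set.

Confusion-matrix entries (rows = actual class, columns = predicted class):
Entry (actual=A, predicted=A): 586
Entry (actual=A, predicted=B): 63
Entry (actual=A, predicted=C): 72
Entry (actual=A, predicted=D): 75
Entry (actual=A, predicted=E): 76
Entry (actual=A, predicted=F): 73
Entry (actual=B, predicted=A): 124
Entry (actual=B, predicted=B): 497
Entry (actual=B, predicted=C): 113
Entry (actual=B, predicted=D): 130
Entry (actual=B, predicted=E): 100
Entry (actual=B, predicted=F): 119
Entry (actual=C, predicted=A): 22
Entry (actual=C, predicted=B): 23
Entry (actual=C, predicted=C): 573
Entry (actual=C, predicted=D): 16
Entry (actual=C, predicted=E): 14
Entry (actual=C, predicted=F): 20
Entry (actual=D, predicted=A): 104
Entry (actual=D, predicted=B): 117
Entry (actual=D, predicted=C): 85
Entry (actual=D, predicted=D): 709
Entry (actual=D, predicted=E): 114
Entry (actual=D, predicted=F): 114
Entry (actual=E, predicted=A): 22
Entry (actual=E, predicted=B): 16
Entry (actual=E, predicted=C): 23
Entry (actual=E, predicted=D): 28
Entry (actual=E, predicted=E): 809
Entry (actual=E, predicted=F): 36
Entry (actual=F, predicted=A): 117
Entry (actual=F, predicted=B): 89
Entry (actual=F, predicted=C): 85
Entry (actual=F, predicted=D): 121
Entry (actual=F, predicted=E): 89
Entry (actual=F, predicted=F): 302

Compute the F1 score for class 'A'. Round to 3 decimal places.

0.610

F1 score = 2·TP/(2·TP+FP+FN).
A: TP=586, FP=124+22+104+22+117=389, FN=63+72+75+76+73=359 → 1172/1920 = 0.6104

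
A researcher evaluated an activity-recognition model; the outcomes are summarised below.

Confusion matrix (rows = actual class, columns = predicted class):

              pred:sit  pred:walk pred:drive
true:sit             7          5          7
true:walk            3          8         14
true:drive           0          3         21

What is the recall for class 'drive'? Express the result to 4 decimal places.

0.8750

recall = TP/(TP+FN).
drive: TP=21, FN=0+3=3 → 21/24 = 0.87500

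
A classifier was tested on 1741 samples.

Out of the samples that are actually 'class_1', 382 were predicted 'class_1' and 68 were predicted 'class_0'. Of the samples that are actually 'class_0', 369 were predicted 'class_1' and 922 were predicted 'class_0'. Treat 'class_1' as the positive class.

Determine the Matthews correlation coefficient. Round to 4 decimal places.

MCC = (TP·TN − FP·FN) / √((TP+FP)(TP+FN)(TN+FP)(TN+FN))
Numerator = 382·922 − 369·68 = 327112
Denominator = √(751·450·1291·990) = √431930515500 = 657214.2082
MCC = 327112 / 657214.2082 = 0.4977

0.4977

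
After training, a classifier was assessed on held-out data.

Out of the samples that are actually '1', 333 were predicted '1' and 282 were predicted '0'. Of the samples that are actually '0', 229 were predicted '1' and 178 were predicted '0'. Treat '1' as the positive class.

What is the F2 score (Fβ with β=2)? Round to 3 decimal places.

0.551

Fβ = (1+β²)·TP / ((1+β²)·TP + β²·FN + FP), with β²=4
= 5·333 / (5·333 + 4·282 + 229) = 0.551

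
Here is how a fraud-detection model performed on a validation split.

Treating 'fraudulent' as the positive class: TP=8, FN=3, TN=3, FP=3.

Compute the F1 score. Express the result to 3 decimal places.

0.727

Precision = TP/(TP+FP) = 8/11 = 0.7273
Recall = TP/(TP+FN) = 8/11 = 0.7273
F1 = 2·TP/(2·TP+FP+FN) = 16/22 = 0.727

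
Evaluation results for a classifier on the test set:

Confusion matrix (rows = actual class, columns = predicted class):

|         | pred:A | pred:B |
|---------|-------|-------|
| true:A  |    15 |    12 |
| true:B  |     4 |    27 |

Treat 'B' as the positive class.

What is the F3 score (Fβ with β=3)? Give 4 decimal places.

0.8491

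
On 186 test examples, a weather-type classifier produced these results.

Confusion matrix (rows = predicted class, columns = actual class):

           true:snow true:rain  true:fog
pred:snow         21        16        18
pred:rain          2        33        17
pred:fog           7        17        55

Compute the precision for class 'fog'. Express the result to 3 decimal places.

Treat 'fog' as positive and all other classes as negative.
precision = TP/(TP+FP).
fog: TP=55, FP=7+17=24 → 55/79 = 0.6962

0.696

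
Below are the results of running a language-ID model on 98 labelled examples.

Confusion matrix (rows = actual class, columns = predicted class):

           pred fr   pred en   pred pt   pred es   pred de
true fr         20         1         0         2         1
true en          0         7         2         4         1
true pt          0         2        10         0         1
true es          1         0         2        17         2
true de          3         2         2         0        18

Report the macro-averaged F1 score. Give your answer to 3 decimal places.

0.713

Per-class F1 score (2·TP/(2·TP+FP+FN)):
  fr: TP=20, FP=0+0+1+3=4, FN=1+0+2+1=4 → 40/48 = 0.8333
  en: TP=7, FP=1+2+0+2=5, FN=0+2+4+1=7 → 14/26 = 0.5385
  pt: TP=10, FP=0+2+2+2=6, FN=0+2+0+1=3 → 20/29 = 0.6897
  es: TP=17, FP=2+4+0+0=6, FN=1+0+2+2=5 → 34/45 = 0.7556
  de: TP=18, FP=1+1+1+2=5, FN=3+2+2+0=7 → 36/48 = 0.7500
Macro-F1 score = mean = (0.8333 + 0.5385 + 0.6897 + 0.7556 + 0.7500) / 5 = 0.713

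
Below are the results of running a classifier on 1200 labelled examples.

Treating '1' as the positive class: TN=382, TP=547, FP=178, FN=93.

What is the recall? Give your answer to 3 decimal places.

0.855

Recall = TP/(TP+FN) = 547/(547+93) = 547/640 = 0.855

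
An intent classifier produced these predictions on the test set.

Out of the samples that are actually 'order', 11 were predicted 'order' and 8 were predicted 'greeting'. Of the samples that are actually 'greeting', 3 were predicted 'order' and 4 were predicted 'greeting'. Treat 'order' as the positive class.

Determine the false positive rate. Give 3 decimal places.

FPR = FP/(FP+TN) = 3/(3+4) = 0.429

0.429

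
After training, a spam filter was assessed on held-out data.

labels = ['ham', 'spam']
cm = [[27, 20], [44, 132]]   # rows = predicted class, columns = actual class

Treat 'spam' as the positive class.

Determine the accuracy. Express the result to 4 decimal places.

Accuracy = (TP+TN)/N = (132+27)/223 = 0.7130

0.7130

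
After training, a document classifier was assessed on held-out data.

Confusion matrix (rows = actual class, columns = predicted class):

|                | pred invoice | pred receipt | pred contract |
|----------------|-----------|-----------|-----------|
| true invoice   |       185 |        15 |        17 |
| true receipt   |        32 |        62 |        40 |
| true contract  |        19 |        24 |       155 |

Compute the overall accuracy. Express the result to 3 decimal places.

0.732

Accuracy = trace / total = (185+62+155=402) / 549 = 402/549 = 0.732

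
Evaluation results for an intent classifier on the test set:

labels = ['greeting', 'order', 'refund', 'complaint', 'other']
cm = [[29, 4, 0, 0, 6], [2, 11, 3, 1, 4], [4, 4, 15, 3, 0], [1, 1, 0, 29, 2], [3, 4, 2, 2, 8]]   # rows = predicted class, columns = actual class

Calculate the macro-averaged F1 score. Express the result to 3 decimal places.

Per-class F1 score (2·TP/(2·TP+FP+FN)):
  greeting: TP=29, FP=4+0+0+6=10, FN=2+4+1+3=10 → 58/78 = 0.7436
  order: TP=11, FP=2+3+1+4=10, FN=4+4+1+4=13 → 22/45 = 0.4889
  refund: TP=15, FP=4+4+3+0=11, FN=0+3+0+2=5 → 30/46 = 0.6522
  complaint: TP=29, FP=1+1+0+2=4, FN=0+1+3+2=6 → 58/68 = 0.8529
  other: TP=8, FP=3+4+2+2=11, FN=6+4+0+2=12 → 16/39 = 0.4103
Macro-F1 score = mean = (0.7436 + 0.4889 + 0.6522 + 0.8529 + 0.4103) / 5 = 0.630

0.630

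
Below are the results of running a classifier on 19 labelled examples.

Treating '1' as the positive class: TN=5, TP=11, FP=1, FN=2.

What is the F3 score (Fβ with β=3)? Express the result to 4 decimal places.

0.8527

Fβ = (1+β²)·TP / ((1+β²)·TP + β²·FN + FP), with β²=9
= 10·11 / (10·11 + 9·2 + 1) = 0.8527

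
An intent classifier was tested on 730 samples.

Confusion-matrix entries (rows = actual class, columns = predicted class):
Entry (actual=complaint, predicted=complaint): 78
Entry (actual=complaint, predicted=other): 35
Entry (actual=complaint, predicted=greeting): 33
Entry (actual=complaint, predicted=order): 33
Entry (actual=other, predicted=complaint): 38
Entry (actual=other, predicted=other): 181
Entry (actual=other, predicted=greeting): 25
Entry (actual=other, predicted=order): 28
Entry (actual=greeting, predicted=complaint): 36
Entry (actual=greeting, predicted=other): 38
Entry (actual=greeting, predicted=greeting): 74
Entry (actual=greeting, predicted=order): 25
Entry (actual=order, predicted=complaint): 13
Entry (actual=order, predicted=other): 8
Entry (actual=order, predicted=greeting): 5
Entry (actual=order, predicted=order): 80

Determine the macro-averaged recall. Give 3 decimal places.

0.571

Per-class recall (TP/(TP+FN)):
  complaint: TP=78, FN=35+33+33=101 → 78/179 = 0.4358
  other: TP=181, FN=38+25+28=91 → 181/272 = 0.6654
  greeting: TP=74, FN=36+38+25=99 → 74/173 = 0.4277
  order: TP=80, FN=13+8+5=26 → 80/106 = 0.7547
Macro-recall = mean = (0.4358 + 0.6654 + 0.4277 + 0.7547) / 4 = 0.571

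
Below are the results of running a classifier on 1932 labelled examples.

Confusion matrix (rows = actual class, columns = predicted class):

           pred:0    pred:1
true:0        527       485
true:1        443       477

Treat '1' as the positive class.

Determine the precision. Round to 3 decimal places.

Precision = TP/(TP+FP) = 477/(477+485) = 477/962 = 0.496

0.496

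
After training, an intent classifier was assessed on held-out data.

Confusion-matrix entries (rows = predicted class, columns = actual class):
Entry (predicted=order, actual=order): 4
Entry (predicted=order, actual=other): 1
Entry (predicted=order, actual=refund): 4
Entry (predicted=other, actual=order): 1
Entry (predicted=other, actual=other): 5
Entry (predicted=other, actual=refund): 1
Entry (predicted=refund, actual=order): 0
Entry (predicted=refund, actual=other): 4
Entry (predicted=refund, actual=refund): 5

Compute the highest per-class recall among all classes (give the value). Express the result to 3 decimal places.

0.800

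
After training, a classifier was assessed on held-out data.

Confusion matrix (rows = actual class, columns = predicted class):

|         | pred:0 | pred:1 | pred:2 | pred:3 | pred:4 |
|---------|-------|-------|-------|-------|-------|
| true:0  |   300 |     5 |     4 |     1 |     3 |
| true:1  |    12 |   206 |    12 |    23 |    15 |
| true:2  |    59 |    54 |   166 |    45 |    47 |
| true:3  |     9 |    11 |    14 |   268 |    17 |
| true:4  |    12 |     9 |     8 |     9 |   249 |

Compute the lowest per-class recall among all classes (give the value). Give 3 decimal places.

Per-class recall (TP/(TP+FN)):
  0: TP=300, FN=5+4+1+3=13 → 300/313 = 0.9585
  1: TP=206, FN=12+12+23+15=62 → 206/268 = 0.7687
  2: TP=166, FN=59+54+45+47=205 → 166/371 = 0.4474
  3: TP=268, FN=9+11+14+17=51 → 268/319 = 0.8401
  4: TP=249, FN=12+9+8+9=38 → 249/287 = 0.8676
Lowest is class '2' with recall = 0.447.

0.447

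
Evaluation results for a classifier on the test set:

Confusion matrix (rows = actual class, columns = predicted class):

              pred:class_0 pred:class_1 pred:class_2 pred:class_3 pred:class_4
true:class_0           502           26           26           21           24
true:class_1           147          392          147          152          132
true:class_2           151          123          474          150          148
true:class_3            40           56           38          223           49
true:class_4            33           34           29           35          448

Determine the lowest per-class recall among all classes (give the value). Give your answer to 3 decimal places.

Per-class recall (TP/(TP+FN)):
  class_0: TP=502, FN=26+26+21+24=97 → 502/599 = 0.8381
  class_1: TP=392, FN=147+147+152+132=578 → 392/970 = 0.4041
  class_2: TP=474, FN=151+123+150+148=572 → 474/1046 = 0.4532
  class_3: TP=223, FN=40+56+38+49=183 → 223/406 = 0.5493
  class_4: TP=448, FN=33+34+29+35=131 → 448/579 = 0.7737
Lowest is class 'class_1' with recall = 0.404.

0.404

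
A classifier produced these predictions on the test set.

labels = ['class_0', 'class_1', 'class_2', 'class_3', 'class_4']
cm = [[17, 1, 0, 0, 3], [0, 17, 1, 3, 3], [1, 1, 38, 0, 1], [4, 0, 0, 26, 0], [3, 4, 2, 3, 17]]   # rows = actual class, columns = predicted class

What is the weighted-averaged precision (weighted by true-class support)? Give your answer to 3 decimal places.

Per-class precision (TP/(TP+FP)):
  class_0: TP=17, FP=0+1+4+3=8 → 17/25 = 0.6800
  class_1: TP=17, FP=1+1+0+4=6 → 17/23 = 0.7391
  class_2: TP=38, FP=0+1+0+2=3 → 38/41 = 0.9268
  class_3: TP=26, FP=0+3+0+3=6 → 26/32 = 0.8125
  class_4: TP=17, FP=3+3+1+0=7 → 17/24 = 0.7083
Weighted-precision = Σ (supportᵢ/N)·precisionᵢ with N=145: (21/145)·0.6800 + (24/145)·0.7391 + (41/145)·0.9268 + (30/145)·0.8125 + (29/145)·0.7083 = 0.793

0.793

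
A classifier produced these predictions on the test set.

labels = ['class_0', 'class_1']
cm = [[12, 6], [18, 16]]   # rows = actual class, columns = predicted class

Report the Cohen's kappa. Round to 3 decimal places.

Observed agreement pₒ = trace/N = 28/52 = 0.5385
Expected agreement pₑ = Σ (rowᵢ·colᵢ)/N² = (18·30 + 34·22)/52² = 0.4763
κ = (pₒ − pₑ)/(1 − pₑ) = (0.5385 − 0.4763)/(1 − 0.4763) = 0.119

0.119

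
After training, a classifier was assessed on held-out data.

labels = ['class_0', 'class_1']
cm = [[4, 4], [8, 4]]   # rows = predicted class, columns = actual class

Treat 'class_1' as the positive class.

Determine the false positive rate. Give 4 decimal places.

FPR = FP/(FP+TN) = 8/(8+4) = 0.6667

0.6667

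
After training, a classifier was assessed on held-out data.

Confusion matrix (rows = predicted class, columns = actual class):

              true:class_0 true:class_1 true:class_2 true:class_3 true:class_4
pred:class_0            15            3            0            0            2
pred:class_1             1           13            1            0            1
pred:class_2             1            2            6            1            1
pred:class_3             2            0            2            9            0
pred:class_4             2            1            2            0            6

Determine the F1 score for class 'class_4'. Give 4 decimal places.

0.5714

Treat 'class_4' as positive and all other classes as negative.
F1 score = 2·TP/(2·TP+FP+FN).
class_4: TP=6, FP=2+1+2+0=5, FN=2+1+1+0=4 → 12/21 = 0.57143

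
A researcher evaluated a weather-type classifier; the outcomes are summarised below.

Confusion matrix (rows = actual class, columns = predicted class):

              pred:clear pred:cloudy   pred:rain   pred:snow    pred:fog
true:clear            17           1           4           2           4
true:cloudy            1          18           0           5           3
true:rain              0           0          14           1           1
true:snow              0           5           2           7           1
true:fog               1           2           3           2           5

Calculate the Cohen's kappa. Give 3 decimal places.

0.515

Observed agreement pₒ = trace/N = 61/99 = 0.6162
Expected agreement pₑ = Σ (rowᵢ·colᵢ)/N² = (28·19 + 27·26 + 16·23 + 15·17 + 13·14)/99² = 0.2080
κ = (pₒ − pₑ)/(1 − pₑ) = (0.6162 − 0.2080)/(1 − 0.2080) = 0.515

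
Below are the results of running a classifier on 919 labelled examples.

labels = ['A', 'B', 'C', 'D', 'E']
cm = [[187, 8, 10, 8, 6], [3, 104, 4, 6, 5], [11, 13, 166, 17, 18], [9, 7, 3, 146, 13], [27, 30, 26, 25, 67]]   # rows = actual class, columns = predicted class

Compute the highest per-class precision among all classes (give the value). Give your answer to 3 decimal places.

Per-class precision (TP/(TP+FP)):
  A: TP=187, FP=3+11+9+27=50 → 187/237 = 0.7890
  B: TP=104, FP=8+13+7+30=58 → 104/162 = 0.6420
  C: TP=166, FP=10+4+3+26=43 → 166/209 = 0.7943
  D: TP=146, FP=8+6+17+25=56 → 146/202 = 0.7228
  E: TP=67, FP=6+5+18+13=42 → 67/109 = 0.6147
Highest is class 'C' with precision = 0.794.

0.794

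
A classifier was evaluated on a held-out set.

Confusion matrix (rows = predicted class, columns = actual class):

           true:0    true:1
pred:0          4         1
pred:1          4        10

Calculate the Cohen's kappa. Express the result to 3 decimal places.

0.431

Observed agreement pₒ = trace/N = 14/19 = 0.7368
Expected agreement pₑ = Σ (rowᵢ·colᵢ)/N² = (8·5 + 11·14)/19² = 0.5374
κ = (pₒ − pₑ)/(1 − pₑ) = (0.7368 − 0.5374)/(1 − 0.5374) = 0.431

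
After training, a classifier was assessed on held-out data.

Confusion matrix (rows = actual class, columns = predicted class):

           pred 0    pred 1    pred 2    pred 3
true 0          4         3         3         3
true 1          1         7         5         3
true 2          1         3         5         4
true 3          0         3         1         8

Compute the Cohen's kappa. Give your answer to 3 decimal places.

Observed agreement pₒ = trace/N = 24/54 = 0.4444
Expected agreement pₑ = Σ (rowᵢ·colᵢ)/N² = (13·6 + 16·16 + 13·14 + 12·18)/54² = 0.2510
κ = (pₒ − pₑ)/(1 − pₑ) = (0.4444 − 0.2510)/(1 − 0.2510) = 0.258

0.258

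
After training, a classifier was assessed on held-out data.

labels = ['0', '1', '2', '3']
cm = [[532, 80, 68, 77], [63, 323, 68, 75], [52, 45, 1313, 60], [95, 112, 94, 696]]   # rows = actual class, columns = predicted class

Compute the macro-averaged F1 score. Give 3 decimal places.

0.726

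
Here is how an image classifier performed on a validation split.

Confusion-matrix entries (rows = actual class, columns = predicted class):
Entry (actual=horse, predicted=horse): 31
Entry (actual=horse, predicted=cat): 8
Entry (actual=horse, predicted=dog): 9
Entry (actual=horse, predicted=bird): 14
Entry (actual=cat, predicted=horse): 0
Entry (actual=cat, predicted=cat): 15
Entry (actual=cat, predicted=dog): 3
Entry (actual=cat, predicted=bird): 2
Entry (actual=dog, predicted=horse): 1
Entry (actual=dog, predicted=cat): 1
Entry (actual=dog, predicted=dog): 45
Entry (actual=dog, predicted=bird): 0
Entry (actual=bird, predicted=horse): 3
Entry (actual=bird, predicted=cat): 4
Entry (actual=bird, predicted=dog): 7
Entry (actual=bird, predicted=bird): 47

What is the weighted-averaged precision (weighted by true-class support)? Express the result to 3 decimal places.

0.759

Per-class precision (TP/(TP+FP)):
  horse: TP=31, FP=0+1+3=4 → 31/35 = 0.8857
  cat: TP=15, FP=8+1+4=13 → 15/28 = 0.5357
  dog: TP=45, FP=9+3+7=19 → 45/64 = 0.7031
  bird: TP=47, FP=14+2+0=16 → 47/63 = 0.7460
Weighted-precision = Σ (supportᵢ/N)·precisionᵢ with N=190: (62/190)·0.8857 + (20/190)·0.5357 + (47/190)·0.7031 + (61/190)·0.7460 = 0.759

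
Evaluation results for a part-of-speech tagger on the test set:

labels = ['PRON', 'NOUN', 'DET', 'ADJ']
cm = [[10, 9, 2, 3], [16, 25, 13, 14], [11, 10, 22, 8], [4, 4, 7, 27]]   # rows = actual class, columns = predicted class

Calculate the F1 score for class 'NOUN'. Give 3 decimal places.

F1 score = 2·TP/(2·TP+FP+FN).
NOUN: TP=25, FP=9+10+4=23, FN=16+13+14=43 → 50/116 = 0.4310

0.431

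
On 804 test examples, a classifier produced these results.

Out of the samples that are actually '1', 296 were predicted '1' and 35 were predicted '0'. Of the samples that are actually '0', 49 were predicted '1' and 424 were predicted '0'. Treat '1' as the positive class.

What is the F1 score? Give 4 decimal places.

0.8757

Precision = TP/(TP+FP) = 296/345 = 0.8580
Recall = TP/(TP+FN) = 296/331 = 0.8943
F1 = 2·TP/(2·TP+FP+FN) = 592/676 = 0.8757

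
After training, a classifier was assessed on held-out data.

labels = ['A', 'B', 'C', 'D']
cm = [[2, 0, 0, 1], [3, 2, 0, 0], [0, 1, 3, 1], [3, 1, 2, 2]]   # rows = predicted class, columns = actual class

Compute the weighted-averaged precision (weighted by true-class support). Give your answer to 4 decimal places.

Per-class precision (TP/(TP+FP)):
  A: TP=2, FP=0+0+1=1 → 2/3 = 0.66667
  B: TP=2, FP=3+0+0=3 → 2/5 = 0.40000
  C: TP=3, FP=0+1+1=2 → 3/5 = 0.60000
  D: TP=2, FP=3+1+2=6 → 2/8 = 0.25000
Weighted-precision = Σ (supportᵢ/N)·precisionᵢ with N=21: (8/21)·0.66667 + (4/21)·0.40000 + (5/21)·0.60000 + (4/21)·0.25000 = 0.5206

0.5206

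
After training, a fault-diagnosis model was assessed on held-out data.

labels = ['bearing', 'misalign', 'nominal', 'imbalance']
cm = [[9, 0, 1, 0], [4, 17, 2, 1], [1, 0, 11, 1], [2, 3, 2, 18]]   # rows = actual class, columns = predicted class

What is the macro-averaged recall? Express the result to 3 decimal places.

Per-class recall (TP/(TP+FN)):
  bearing: TP=9, FN=0+1+0=1 → 9/10 = 0.9000
  misalign: TP=17, FN=4+2+1=7 → 17/24 = 0.7083
  nominal: TP=11, FN=1+0+1=2 → 11/13 = 0.8462
  imbalance: TP=18, FN=2+3+2=7 → 18/25 = 0.7200
Macro-recall = mean = (0.9000 + 0.7083 + 0.8462 + 0.7200) / 4 = 0.794

0.794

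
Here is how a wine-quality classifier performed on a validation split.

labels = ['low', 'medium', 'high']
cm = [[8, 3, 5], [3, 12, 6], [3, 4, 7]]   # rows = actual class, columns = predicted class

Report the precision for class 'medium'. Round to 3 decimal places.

0.632

Take TP from the diagonal, FP from the rest of the 'medium' prediction marginal, FN from the rest of the 'medium' actual marginal.
precision = TP/(TP+FP).
medium: TP=12, FP=3+4=7 → 12/19 = 0.6316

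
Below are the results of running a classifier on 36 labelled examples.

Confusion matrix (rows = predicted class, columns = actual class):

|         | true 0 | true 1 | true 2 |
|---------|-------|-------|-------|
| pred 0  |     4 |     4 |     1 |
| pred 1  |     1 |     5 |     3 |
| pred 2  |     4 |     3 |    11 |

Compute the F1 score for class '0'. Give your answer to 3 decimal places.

0.444

One-vs-rest for '0': TP = diagonal; FP = other classes predicted '0'; FN = '0' predicted as other.
F1 score = 2·TP/(2·TP+FP+FN).
0: TP=4, FP=4+1=5, FN=1+4=5 → 8/18 = 0.4444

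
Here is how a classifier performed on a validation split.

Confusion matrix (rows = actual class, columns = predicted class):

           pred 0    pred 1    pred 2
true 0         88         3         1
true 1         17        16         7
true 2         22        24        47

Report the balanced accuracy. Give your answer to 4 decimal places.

0.6206

Balanced accuracy = mean of per-class recall.
  0: recall = 88/92 = 0.95652
  1: recall = 16/40 = 0.40000
  2: recall = 47/93 = 0.50538
Mean = (0.95652 + 0.40000 + 0.50538) / 3 = 0.6206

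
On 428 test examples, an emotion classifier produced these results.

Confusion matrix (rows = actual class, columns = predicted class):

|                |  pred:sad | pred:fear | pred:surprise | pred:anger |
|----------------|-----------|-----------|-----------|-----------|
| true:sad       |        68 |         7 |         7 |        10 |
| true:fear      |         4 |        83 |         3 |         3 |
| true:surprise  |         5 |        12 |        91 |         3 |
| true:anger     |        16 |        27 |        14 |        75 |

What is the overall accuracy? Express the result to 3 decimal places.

0.741

Accuracy = trace / total = (68+83+91+75=317) / 428 = 317/428 = 0.741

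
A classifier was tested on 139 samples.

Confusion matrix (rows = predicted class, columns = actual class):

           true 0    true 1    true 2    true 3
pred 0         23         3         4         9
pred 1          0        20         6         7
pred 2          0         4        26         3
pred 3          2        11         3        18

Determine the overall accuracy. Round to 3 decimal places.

0.626

Accuracy = trace / total = (23+20+26+18=87) / 139 = 87/139 = 0.626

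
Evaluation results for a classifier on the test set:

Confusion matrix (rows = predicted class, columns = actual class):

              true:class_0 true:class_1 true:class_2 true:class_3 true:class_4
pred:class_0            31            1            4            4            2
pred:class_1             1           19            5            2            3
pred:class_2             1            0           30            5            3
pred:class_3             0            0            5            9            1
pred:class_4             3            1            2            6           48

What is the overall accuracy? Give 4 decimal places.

0.7366

Accuracy = trace / total = (31+19+30+9+48=137) / 186 = 137/186 = 0.7366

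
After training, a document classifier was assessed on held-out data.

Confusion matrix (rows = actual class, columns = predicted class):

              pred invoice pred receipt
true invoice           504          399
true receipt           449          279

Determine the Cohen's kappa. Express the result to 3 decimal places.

-0.059

Observed agreement pₒ = trace/N = 783/1631 = 0.4801
Expected agreement pₑ = Σ (rowᵢ·colᵢ)/N² = (903·953 + 728·678)/1631² = 0.5090
κ = (pₒ − pₑ)/(1 − pₑ) = (0.4801 − 0.5090)/(1 − 0.5090) = -0.059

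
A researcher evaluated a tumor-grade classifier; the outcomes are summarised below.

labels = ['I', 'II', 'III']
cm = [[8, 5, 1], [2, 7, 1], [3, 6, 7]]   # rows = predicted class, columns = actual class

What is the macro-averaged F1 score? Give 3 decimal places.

Per-class F1 score (2·TP/(2·TP+FP+FN)):
  I: TP=8, FP=5+1=6, FN=2+3=5 → 16/27 = 0.5926
  II: TP=7, FP=2+1=3, FN=5+6=11 → 14/28 = 0.5000
  III: TP=7, FP=3+6=9, FN=1+1=2 → 14/25 = 0.5600
Macro-F1 score = mean = (0.5926 + 0.5000 + 0.5600) / 3 = 0.551

0.551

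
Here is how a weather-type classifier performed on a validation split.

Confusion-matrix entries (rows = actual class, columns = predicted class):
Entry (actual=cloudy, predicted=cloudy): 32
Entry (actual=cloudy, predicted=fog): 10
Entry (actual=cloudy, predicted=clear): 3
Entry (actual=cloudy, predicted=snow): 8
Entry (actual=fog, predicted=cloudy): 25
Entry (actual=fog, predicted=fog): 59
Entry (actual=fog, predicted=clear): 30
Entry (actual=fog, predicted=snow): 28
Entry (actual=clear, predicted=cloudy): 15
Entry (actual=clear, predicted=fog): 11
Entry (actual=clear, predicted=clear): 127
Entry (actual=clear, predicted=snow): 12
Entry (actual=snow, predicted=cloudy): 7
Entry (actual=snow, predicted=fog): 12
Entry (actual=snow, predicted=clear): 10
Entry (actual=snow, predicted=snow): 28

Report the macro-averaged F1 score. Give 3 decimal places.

Per-class F1 score (2·TP/(2·TP+FP+FN)):
  cloudy: TP=32, FP=25+15+7=47, FN=10+3+8=21 → 64/132 = 0.4848
  fog: TP=59, FP=10+11+12=33, FN=25+30+28=83 → 118/234 = 0.5043
  clear: TP=127, FP=3+30+10=43, FN=15+11+12=38 → 254/335 = 0.7582
  snow: TP=28, FP=8+28+12=48, FN=7+12+10=29 → 56/133 = 0.4211
Macro-F1 score = mean = (0.4848 + 0.5043 + 0.7582 + 0.4211) / 4 = 0.542

0.542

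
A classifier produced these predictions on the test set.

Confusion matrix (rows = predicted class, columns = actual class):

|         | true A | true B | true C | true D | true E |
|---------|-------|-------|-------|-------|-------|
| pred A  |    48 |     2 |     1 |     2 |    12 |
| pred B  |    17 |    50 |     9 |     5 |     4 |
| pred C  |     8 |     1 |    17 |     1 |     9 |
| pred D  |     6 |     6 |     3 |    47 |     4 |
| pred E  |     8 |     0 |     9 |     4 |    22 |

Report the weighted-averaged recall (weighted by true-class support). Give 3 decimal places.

0.624

Per-class recall (TP/(TP+FN)):
  A: TP=48, FN=17+8+6+8=39 → 48/87 = 0.5517
  B: TP=50, FN=2+1+6+0=9 → 50/59 = 0.8475
  C: TP=17, FN=1+9+3+9=22 → 17/39 = 0.4359
  D: TP=47, FN=2+5+1+4=12 → 47/59 = 0.7966
  E: TP=22, FN=12+4+9+4=29 → 22/51 = 0.4314
Weighted-recall = Σ (supportᵢ/N)·recallᵢ with N=295: (87/295)·0.5517 + (59/295)·0.8475 + (39/295)·0.4359 + (59/295)·0.7966 + (51/295)·0.4314 = 0.624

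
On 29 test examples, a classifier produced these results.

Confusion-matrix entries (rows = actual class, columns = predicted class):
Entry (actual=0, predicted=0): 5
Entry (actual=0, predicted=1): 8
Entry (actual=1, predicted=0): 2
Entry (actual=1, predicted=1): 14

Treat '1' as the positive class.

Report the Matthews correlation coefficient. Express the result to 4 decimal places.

MCC = (TP·TN − FP·FN) / √((TP+FP)(TP+FN)(TN+FP)(TN+FN))
Numerator = 14·5 − 8·2 = 54
Denominator = √(22·16·13·7) = √32032 = 178.9749
MCC = 54 / 178.9749 = 0.3017

0.3017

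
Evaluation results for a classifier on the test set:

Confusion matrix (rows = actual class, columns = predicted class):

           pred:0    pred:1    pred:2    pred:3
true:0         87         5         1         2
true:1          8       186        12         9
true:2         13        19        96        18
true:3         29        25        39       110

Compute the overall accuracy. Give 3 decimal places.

0.727

Accuracy = trace / total = (87+186+96+110=479) / 659 = 479/659 = 0.727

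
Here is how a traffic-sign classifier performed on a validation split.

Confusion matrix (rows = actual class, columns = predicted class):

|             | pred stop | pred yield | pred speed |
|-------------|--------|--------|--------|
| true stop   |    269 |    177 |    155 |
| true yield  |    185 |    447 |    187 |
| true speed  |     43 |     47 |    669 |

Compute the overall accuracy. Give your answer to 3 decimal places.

Accuracy = trace / total = (269+447+669=1385) / 2179 = 1385/2179 = 0.636

0.636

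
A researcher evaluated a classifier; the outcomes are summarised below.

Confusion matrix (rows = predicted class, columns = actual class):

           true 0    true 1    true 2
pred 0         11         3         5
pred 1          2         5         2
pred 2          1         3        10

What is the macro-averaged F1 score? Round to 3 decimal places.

Per-class F1 score (2·TP/(2·TP+FP+FN)):
  0: TP=11, FP=3+5=8, FN=2+1=3 → 22/33 = 0.6667
  1: TP=5, FP=2+2=4, FN=3+3=6 → 10/20 = 0.5000
  2: TP=10, FP=1+3=4, FN=5+2=7 → 20/31 = 0.6452
Macro-F1 score = mean = (0.6667 + 0.5000 + 0.6452) / 3 = 0.604

0.604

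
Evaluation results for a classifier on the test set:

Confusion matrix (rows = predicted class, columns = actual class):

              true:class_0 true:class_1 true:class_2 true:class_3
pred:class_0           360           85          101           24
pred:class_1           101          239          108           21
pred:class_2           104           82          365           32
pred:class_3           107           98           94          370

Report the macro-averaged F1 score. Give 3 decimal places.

Per-class F1 score (2·TP/(2·TP+FP+FN)):
  class_0: TP=360, FP=85+101+24=210, FN=101+104+107=312 → 720/1242 = 0.5797
  class_1: TP=239, FP=101+108+21=230, FN=85+82+98=265 → 478/973 = 0.4913
  class_2: TP=365, FP=104+82+32=218, FN=101+108+94=303 → 730/1251 = 0.5835
  class_3: TP=370, FP=107+98+94=299, FN=24+21+32=77 → 740/1116 = 0.6631
Macro-F1 score = mean = (0.5797 + 0.4913 + 0.5835 + 0.6631) / 4 = 0.579

0.579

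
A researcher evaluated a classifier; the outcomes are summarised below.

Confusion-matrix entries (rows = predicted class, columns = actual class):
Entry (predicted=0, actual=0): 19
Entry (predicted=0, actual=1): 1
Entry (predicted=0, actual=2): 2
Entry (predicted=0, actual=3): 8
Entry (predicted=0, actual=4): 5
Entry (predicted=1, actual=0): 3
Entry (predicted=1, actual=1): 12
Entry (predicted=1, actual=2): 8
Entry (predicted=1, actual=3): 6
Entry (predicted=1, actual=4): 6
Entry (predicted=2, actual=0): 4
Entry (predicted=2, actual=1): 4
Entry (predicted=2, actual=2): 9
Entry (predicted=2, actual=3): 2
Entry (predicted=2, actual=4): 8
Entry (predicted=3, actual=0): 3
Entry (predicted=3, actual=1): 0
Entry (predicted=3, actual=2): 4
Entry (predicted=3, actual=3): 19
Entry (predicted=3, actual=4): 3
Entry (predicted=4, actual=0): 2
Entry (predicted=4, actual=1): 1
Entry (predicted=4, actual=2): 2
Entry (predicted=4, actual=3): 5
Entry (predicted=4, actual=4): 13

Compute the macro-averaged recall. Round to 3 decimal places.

0.497

Per-class recall (TP/(TP+FN)):
  0: TP=19, FN=3+4+3+2=12 → 19/31 = 0.6129
  1: TP=12, FN=1+4+0+1=6 → 12/18 = 0.6667
  2: TP=9, FN=2+8+4+2=16 → 9/25 = 0.3600
  3: TP=19, FN=8+6+2+5=21 → 19/40 = 0.4750
  4: TP=13, FN=5+6+8+3=22 → 13/35 = 0.3714
Macro-recall = mean = (0.6129 + 0.6667 + 0.3600 + 0.4750 + 0.3714) / 5 = 0.497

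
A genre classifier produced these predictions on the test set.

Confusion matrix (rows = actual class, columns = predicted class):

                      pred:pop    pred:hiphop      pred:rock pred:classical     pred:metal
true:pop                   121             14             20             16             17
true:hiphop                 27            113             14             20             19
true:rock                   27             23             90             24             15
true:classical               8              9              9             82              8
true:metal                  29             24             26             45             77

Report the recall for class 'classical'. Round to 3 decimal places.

recall = TP/(TP+FN).
classical: TP=82, FN=8+9+9+8=34 → 82/116 = 0.7069

0.707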